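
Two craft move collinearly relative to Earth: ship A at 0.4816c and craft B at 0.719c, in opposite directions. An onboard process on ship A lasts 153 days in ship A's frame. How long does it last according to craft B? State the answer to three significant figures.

338 days

The velocity of ship A relative to craft B is (0.4816 + 0.719)c / (1 + 0.4816×0.719) = 0.8918c; relative speed 0.8918c.
γ for this relative speed: γ = 1/√(1 − 0.795307) = 2.2103.
Ship A's interval is proper; time dilation gives Δt_B = γΔτ = 2.2103 × 153 days = 338 days.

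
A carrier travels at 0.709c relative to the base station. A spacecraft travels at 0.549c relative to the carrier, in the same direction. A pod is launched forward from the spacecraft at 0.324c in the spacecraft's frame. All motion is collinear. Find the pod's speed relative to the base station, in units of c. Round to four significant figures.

Compose velocities in two stages. Stage 1 (into S'): u₁ = (0.324+0.549)/(1+0.324×0.549) = 0.74116.
Stage 2 (into S): u = (0.74116+0.709)/(1+0.74116×0.709) = 0.95062, so the speed is 0.9506c.

0.9506c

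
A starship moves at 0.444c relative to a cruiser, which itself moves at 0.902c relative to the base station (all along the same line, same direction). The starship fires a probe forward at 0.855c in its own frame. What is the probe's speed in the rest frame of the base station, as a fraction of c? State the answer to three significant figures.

0.997c

Compose velocities in two stages. Stage 1 (into S'): u₁ = (0.855+0.444)/(1+0.855×0.444) = 0.94156.
Stage 2 (into S): u = (0.94156+0.902)/(1+0.94156×0.902) = 0.9969, so the speed is 0.997c.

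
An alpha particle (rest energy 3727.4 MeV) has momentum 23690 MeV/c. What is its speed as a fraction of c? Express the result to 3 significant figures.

pc/(mc²) = 23690/3727.4 = 6.3556 = βγ = β/√(1−β²).
So β² = x²/(1 + x²) with x = 6.3556: x² = 40.3937, β² = 40.3937/41.3937 = 0.975842, β = 0.988.

0.988c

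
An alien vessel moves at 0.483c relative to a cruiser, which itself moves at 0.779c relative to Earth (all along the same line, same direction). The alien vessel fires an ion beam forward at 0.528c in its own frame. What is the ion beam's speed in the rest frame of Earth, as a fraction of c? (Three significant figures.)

Compose velocities in two stages. Stage 1 (into S'): u₁ = (0.528+0.483)/(1+0.528×0.483) = 0.80556.
Stage 2 (into S): u = (0.80556+0.779)/(1+0.80556×0.779) = 0.9736, so the speed is 0.974c.

0.974c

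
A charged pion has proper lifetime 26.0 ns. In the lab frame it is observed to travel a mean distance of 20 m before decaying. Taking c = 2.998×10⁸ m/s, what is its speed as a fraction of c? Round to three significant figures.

Let x = d/(cτ) = 20.00 m / (2.998×10⁸ m/s × 2.600×10^-8 s) = 2.5658. Since d = βγcτ, x = βγ = β/√(1−β²).
Solving: β² = x²/(1+x²) = 6.58333/7.58333 = 0.868132, so β = 0.932.

0.932c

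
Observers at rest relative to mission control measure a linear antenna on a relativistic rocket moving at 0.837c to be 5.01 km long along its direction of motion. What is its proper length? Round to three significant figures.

9.16 km

γ = 1/√(1 − β²) = 1/√(1 − 0.700569) = 1/√0.299431 = 1/0.547203 = 1.8275.
Proper length: L₀ = γ·L = 1.8275 × 5.01 = 9.16 km.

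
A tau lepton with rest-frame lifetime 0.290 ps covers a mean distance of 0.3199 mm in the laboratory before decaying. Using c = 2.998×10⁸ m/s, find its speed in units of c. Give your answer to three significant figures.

0.965c

Lab distance = (lab lifetime)·v = γτ·βc, so βγ = d/(cτ) = 3.199×10^-4/(2.998×10⁸ × 2.900×10^-13) = 3.6795.
With βγ = 3.6795: γ² = 1 + (βγ)² = 14.5387, and β = (βγ)/γ = 3.6795/3.81296 = 0.965.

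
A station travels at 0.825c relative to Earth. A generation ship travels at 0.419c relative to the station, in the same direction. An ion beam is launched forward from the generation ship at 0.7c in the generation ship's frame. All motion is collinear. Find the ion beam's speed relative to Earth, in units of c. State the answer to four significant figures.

Compose velocities in two stages. Stage 1 (into S'): u₁ = (0.7+0.419)/(1+0.7×0.419) = 0.86523.
Stage 2 (into S): u = (0.86523+0.825)/(1+0.86523×0.825) = 0.98624, so the speed is 0.9862c.

0.9862c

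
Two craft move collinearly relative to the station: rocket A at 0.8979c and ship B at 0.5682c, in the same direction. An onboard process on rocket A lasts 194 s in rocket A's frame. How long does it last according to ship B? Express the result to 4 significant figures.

Speed of rocket A in ship B's frame: u = (v_A − v_B)/(1 − v_A v_B/c²) = (0.8979 − 0.5682)/(1 − 0.8979×0.5682) = 0.3297/0.48981322 = 0.67311; |u| = 0.67311c.
γ for this relative speed: γ = 1/√(1 − 0.453077) = 1.3522.
The clock on rocket A records proper time, so ship B measures Δt = γΔτ = 1.3522 × 194 = 262.3 s.

262.3 s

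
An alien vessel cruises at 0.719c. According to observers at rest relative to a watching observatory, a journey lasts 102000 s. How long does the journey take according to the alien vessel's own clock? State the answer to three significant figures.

70900 s

γ = 1/√(1 − β²) = 1/√(1 − 0.516961) = 1/√0.483039 = 1/0.69501 = 1.4388.
The alien vessel's clock runs slow as seen from a watching observatory, so Δτ = Δt/γ = 102000/1.4388 = 70900 s.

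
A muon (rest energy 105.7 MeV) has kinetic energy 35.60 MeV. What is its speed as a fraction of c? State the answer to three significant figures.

γ = 1 + K/(mc²) = 1 + 35.60/105.7 = 1.3368.
β = √(1 − 1/γ²) = √(1 − 0.559586) = √0.440414 = 0.664.

0.664c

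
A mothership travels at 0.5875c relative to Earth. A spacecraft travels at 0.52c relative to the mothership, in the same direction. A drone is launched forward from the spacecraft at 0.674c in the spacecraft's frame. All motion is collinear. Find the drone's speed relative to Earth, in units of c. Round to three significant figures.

Apply u = (u'+v)/(1+u'v) twice. Drone in the mothership frame: (0.674+0.52)/(1+0.674·0.52) = 1.194/1.35048 = 0.88413c.
That velocity, transformed to the rest frame of Earth: (0.88413+0.5875)/(1+0.88413·0.5875) = 1.47163/1.519426375 = 0.96854c.

0.969c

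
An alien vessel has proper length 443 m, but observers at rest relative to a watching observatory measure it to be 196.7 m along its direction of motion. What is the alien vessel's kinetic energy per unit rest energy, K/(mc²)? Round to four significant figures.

1.252

From L = L₀/γ: γ = 443/196.7 = 2.25216.
K/(mc²) = γ − 1 = 2.25216 − 1 = 1.252.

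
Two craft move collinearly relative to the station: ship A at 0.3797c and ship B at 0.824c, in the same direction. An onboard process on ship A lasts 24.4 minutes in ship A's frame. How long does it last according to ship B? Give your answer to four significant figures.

31.99 minutes

Speed of ship A in ship B's frame: u = (v_A − v_B)/(1 − v_A v_B/c²) = (0.3797 − 0.824)/(1 − 0.3797×0.824) = −0.4443/0.6871272 = −0.64661; |u| = 0.64661c.
At |u| = 0.64661c, γ = (1 − 0.418104)^(−1/2) = 1.3109.
Ship A's interval is proper; time dilation gives Δt_B = γΔτ = 1.3109 × 24.4 minutes = 31.99 minutes.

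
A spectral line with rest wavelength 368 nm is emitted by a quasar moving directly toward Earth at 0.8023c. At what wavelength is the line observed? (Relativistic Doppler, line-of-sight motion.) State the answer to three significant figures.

Relativistic Doppler for wavelength: λ_obs = λ_src · √((1−β)/(1+β)).
With β = 0.8023: factor = √(0.1977/1.8023) = 0.3312.
λ_obs = 368 × 0.3312 = 122 nm.

122 nm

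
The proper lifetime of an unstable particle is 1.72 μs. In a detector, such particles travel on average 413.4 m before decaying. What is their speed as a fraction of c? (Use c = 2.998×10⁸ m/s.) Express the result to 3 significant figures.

Lab distance = (lab lifetime)·v = γτ·βc, so βγ = d/(cτ) = 413.4/(2.998×10⁸ × 1.720×10^-6) = 0.8017.
With βγ = 0.8017: γ² = 1 + (βγ)² = 1.642723, and β = (βγ)/γ = 0.8017/1.28169 = 0.626.

0.626c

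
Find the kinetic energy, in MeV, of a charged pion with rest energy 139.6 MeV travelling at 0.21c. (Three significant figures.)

3.18 MeV

With β = 0.21, γ = 1/√(1 − 0.21²) = 1/√0.9559 = 1.022807.
Kinetic energy: K = (γ − 1)mc² = (1.022807 − 1) × 139.6 MeV = 0.022807 × 139.6 = 3.18 MeV.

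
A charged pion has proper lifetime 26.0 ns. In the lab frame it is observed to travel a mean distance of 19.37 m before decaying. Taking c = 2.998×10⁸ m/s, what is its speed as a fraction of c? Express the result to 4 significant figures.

Lab distance = (lab lifetime)·v = γτ·βc, so βγ = d/(cτ) = 19.37/(2.998×10⁸ × 2.600×10^-8) = 2.485.
With βγ = 2.485: γ² = 1 + (βγ)² = 7.17522, and β = (βγ)/γ = 2.485/2.67866 = 0.9277.

0.9277c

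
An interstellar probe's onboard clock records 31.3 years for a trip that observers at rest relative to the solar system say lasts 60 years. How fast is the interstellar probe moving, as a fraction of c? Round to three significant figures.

0.853c

γ = Δt/Δτ = 60/31.3 = 1.9169.
β = √(1 − 1/γ²) = √(1 − 0.272145) = √0.727855 = 0.853.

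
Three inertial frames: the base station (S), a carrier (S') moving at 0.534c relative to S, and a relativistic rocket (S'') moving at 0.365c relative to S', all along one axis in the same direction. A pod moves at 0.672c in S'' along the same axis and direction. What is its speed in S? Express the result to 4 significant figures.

0.9460c

Apply u = (u'+v)/(1+u'v) twice. Pod in the carrier frame: (0.672+0.365)/(1+0.672·0.365) = 1.037/1.24528 = 0.83274c.
That velocity, transformed to the rest frame of the base station: (0.83274+0.534)/(1+0.83274·0.534) = 1.36674/1.44468316 = 0.94605c.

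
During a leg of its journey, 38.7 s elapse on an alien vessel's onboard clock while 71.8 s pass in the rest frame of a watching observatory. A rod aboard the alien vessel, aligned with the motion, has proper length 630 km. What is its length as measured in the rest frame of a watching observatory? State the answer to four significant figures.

339.6 km

The time-dilation ratio gives γ = 71.8/38.7 = 1.8553.
The rod contracts by the same γ: 630 km / 1.8553 = 339.6 km.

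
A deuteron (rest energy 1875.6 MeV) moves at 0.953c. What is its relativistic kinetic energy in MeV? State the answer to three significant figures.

4320 MeV

With β = 0.953, γ = 1/√(1 − 0.953²) = 1/√0.091791 = 3.3007.
Kinetic energy: K = (γ − 1)mc² = (3.3007 − 1) × 1875.6 MeV = 2.3007 × 1875.6 = 4320 MeV.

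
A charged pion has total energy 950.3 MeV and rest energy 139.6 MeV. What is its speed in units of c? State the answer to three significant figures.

γ = E/(mc²) = 950.3/139.6 = 6.8073.
β = √(1 − 1/γ²) = √(1 − 0.0215799) = √0.9784201 = 0.989.

0.989c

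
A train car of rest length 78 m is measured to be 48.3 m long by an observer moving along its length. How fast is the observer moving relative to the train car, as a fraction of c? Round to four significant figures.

0.7852c

Length contraction gives γ = L₀/L = 78/48.3 = 1.6149.
β = √(1 − 1/γ²) = √0.61655 = 0.7852.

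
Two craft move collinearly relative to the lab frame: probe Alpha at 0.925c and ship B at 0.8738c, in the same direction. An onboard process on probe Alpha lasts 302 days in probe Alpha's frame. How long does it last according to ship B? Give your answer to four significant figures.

313.4 days

Speed of probe Alpha in ship B's frame: u = (v_A − v_B)/(1 − v_A v_B/c²) = (0.925 − 0.8738)/(1 − 0.925×0.8738) = 0.0512/0.191735 = 0.26704; |u| = 0.26704c.
At |u| = 0.26704c, γ = (1 − 0.0713104)^(−1/2) = 1.0377.
The clock on probe Alpha records proper time, so ship B measures Δt = γΔτ = 1.0377 × 302 = 313.4 days.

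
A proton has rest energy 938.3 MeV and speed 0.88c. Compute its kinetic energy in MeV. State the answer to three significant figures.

With β = 0.88, γ = 1/√(1 − 0.88²) = 1/√0.2256 = 2.1054.
Kinetic energy: K = (γ − 1)mc² = (2.1054 − 1) × 938.3 MeV = 1.1054 × 938.3 = 1040 MeV.

1040 MeV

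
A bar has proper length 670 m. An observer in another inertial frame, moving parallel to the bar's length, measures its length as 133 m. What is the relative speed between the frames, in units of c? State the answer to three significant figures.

Length contraction gives γ = L₀/L = 670/133 = 5.0376.
β = √(1 − 1/γ²) = √0.960595 = 0.980.

0.980c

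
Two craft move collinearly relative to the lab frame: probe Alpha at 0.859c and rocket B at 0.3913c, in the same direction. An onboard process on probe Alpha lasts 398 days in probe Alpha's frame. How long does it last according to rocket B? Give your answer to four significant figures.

Speed of probe Alpha in rocket B's frame: u = (v_A − v_B)/(1 − v_A v_B/c²) = (0.859 − 0.3913)/(1 − 0.859×0.3913) = 0.4677/0.6638733 = 0.7045; |u| = 0.7045c.
γ for this relative speed: γ = 1/√(1 − 0.49632) = 1.409.
Probe Alpha's interval is proper; time dilation gives Δt_B = γΔτ = 1.409 × 398 days = 560.8 days.

560.8 days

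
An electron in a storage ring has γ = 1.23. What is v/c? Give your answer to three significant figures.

β = √(1 − 1/γ²) = √(1 − 1/1.5129) = √0.339018 = 0.582.

0.582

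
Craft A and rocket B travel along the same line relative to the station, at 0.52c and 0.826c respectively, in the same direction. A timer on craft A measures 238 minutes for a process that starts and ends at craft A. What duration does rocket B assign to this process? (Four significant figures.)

The velocity of craft A relative to rocket B is (0.52 − 0.826)c / (1 − 0.52×0.826) = −0.53639c; relative speed 0.53639c.
γ for this relative speed: γ = 1/√(1 − 0.287714) = 1.1849.
Craft A's interval is proper; time dilation gives Δt_B = γΔτ = 1.1849 × 238 minutes = 282.0 minutes.

282.0 minutes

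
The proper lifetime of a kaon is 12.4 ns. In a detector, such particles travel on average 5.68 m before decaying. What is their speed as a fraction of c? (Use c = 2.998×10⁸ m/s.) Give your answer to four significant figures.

Let x = d/(cτ) = 5.680 m / (2.998×10⁸ m/s × 1.240×10^-8 s) = 1.5279. Since d = βγcτ, x = βγ = β/√(1−β²).
Solving: β² = x²/(1+x²) = 2.33448/3.33448 = 0.700103, so β = 0.8367.

0.8367c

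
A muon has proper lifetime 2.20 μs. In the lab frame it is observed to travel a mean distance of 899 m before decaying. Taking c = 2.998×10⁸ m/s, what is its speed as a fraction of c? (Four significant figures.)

Let x = d/(cτ) = 899.0 m / (2.998×10⁸ m/s × 2.200×10^-6 s) = 1.363. Since d = βγcτ, x = βγ = β/√(1−β²).
Solving: β² = x²/(1+x²) = 1.85777/2.85777 = 0.650077, so β = 0.8063.

0.8063c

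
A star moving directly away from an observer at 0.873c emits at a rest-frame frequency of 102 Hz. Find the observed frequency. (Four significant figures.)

26.56 Hz

Relativistic Doppler (source moving away): f_obs = f_src · √((1−β)/(1+β)).
With β = 0.873: factor = √(0.127/1.873) = 0.2604.
f_obs = 102 × 0.2604 = 26.56 Hz.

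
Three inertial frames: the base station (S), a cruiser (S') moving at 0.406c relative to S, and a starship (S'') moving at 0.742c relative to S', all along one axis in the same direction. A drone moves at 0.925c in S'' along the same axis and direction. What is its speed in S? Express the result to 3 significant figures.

Compose velocities in two stages. Stage 1 (into S'): u₁ = (0.925+0.742)/(1+0.925×0.742) = 0.98853.
Stage 2 (into S): u = (0.98853+0.406)/(1+0.98853×0.406) = 0.99514, so the speed is 0.995c.

0.995c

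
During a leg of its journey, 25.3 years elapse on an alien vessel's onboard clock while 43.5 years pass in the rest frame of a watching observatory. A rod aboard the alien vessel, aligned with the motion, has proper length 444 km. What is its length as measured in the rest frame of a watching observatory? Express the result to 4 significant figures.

258.2 km

γ = Δt/Δτ = 43.5/25.3 = 1.71937.
The rod contracts by the same γ: 444 km / 1.71937 = 258.2 km.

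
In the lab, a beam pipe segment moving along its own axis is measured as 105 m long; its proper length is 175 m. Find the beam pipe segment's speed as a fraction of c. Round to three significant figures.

0.800c

Length contraction gives γ = L₀/L = 175/105 = 1.6667.
β = √(1 − 1/γ²) = √0.640014 = 0.800.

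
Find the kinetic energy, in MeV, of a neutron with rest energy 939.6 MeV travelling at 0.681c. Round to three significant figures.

344 MeV

γ = 1/√(1 − β²) = 1/√(1 − 0.463761) = 1/√0.536239 = 1/0.732283 = 1.36559.
Kinetic energy: K = (γ − 1)mc² = (1.36559 − 1) × 939.6 MeV = 0.36559 × 939.6 = 344 MeV.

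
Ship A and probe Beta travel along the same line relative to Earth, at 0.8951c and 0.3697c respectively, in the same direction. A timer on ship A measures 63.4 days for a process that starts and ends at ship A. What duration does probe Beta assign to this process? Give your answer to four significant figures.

102.4 days

The velocity of ship A relative to probe Beta is (0.8951 − 0.3697)c / (1 − 0.8951×0.3697) = 0.78526c; relative speed 0.78526c.
At |u| = 0.78526c, γ = (1 − 0.616633)^(−1/2) = 1.6151.
The clock on ship A records proper time, so probe Beta measures Δt = γΔτ = 1.6151 × 63.4 = 102.4 days.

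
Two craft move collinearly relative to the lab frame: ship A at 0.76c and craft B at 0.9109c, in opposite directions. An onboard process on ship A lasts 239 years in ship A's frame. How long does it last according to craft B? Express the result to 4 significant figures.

Speed of ship A in craft B's frame: u = (v_A + v_B)/(1 + v_A v_B/c²) = (0.76 + 0.9109)/(1 + 0.76×0.9109) = 1.6709/1.692284 = 0.98736; |u| = 0.98736c.
At |u| = 0.98736c, γ = (1 − 0.97488)^(−1/2) = 6.3094.
Ship A's interval is proper; time dilation gives Δt_B = γΔτ = 6.3094 × 239 years = 1508 years.

1508 years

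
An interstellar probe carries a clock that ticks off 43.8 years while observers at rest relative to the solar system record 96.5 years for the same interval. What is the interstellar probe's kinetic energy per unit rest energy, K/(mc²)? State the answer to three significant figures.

γ = Δt/Δτ = 96.5/43.8 = 2.2032.
Since K = (γ−1)mc², K/(mc²) = 2.2032 − 1 = 1.20.

1.20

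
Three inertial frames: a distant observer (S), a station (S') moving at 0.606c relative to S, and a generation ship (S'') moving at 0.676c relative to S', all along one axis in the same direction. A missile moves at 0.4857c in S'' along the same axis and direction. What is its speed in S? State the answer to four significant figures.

First combine the missile and generation ship (S''→S'): u₁ = (0.4857 + 0.676)/(1 + 0.4857×0.676) = 1.1617/1.3283332 = 0.87455.
Then combine with the station (S'→S): u = (0.87455 + 0.606)/(1 + 0.87455×0.606) = 1.48055/1.5299773 = 0.96769.

0.9677c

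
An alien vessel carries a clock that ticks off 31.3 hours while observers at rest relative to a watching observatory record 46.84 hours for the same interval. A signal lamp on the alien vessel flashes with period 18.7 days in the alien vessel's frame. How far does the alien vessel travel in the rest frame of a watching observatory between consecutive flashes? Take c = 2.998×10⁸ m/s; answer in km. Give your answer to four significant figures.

5.393×10^11 km

From Δt = γΔτ: γ = 46.84/31.3 = 1.49649.
β = √(1 − 1/γ²) = 0.74395. Lab-frame period = γτ = 1.49649×18.7 days = 27.984 days. Distance = βc × γτ = 0.74395 × 2.998×10⁸ m/s × 2417817.6 s = 5.3926×10^14 m = 5.393×10^11 km.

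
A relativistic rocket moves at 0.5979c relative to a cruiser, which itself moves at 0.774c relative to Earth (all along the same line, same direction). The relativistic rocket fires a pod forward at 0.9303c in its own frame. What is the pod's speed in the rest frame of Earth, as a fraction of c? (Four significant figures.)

Compose velocities in two stages. Stage 1 (into S'): u₁ = (0.9303+0.5979)/(1+0.9303×0.5979) = 0.98199.
Stage 2 (into S): u = (0.98199+0.774)/(1+0.98199×0.774) = 0.99769, so the speed is 0.9977c.

0.9977c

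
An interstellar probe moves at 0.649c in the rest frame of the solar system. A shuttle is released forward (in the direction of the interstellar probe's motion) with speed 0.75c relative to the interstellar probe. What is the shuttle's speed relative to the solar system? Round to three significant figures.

0.941c

Relativistic velocity addition: u = (u' + v)/(1 + u'v/c²), with u' = 0.75c and v = 0.649c.
Numerator: 0.75 + 0.649 = 1.399. Denominator: 1 + (0.75)(0.649) = 1.48675.
u = 1.399/1.48675 = 0.94098, so the speed is 0.941c.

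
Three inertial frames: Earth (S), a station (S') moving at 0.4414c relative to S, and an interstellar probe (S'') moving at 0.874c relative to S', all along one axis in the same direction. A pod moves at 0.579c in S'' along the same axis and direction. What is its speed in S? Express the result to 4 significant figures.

First combine the pod and interstellar probe (S''→S'): u₁ = (0.579 + 0.874)/(1 + 0.579×0.874) = 1.453/1.506046 = 0.96478.
Then combine with the station (S'→S): u = (0.96478 + 0.4414)/(1 + 0.96478×0.4414) = 1.40618/1.425853892 = 0.9862.

0.9862c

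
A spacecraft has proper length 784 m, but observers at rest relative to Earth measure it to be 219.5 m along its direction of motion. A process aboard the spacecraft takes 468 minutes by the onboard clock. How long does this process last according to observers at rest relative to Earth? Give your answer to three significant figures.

From L = L₀/γ: γ = 784/219.5 = 3.57175.
The same γ dilates the second interval: 3.57175 × 468 minutes = 1670 minutes.

1670 minutes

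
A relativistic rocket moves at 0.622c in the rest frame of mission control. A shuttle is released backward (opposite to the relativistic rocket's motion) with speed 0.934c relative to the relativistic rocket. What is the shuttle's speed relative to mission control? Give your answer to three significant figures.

In units of c, u = (u' + v)/(1 + u'v) with u' = −0.934 and v = 0.622.
Numerator: −0.934 + 0.622 = −0.312. Denominator: 1 + (−0.934)(0.622) = 0.419052.
u = −0.312/0.419052 = −0.74454, so the speed is 0.745c.

0.745c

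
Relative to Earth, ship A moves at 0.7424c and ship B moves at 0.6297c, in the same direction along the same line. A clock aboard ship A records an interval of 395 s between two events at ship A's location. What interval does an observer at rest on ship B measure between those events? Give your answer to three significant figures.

404 s

The velocity of ship A relative to ship B is (0.7424 − 0.6297)c / (1 − 0.7424×0.6297) = 0.21164c; relative speed 0.21164c.
γ for this relative speed: γ = 1/√(1 − 0.0447915) = 1.0232.
The clock on ship A records proper time, so ship B measures Δt = γΔτ = 1.0232 × 395 = 404 s.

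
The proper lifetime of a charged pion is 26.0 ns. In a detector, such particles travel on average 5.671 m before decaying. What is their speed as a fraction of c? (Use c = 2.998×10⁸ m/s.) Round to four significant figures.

0.5883c

Let x = d/(cτ) = 5.671 m / (2.998×10⁸ m/s × 2.600×10^-8 s) = 0.72754. Since d = βγcτ, x = βγ = β/√(1−β²).
Solving: β² = x²/(1+x²) = 0.529314/1.529314 = 0.346112, so β = 0.5883.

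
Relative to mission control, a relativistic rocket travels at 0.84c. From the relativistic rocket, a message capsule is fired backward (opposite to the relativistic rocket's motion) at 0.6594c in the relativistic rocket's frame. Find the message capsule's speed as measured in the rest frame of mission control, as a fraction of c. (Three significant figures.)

Relativistic velocity addition: u = (u' + v)/(1 + u'v/c²), with u' = −0.6594c and v = 0.84c.
Numerator: −0.6594 + 0.84 = 0.1806. Denominator: 1 + (−0.6594)(0.84) = 0.446104.
u = 0.1806/0.446104 = 0.40484, so the speed is 0.405c.

0.405c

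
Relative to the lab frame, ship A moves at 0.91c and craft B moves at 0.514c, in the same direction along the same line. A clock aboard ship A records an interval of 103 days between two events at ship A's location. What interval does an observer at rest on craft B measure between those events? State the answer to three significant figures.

The velocity of ship A relative to craft B is (0.91 − 0.514)c / (1 − 0.91×0.514) = 0.744c; relative speed 0.744c.
γ for this relative speed: γ = 1/√(1 − 0.553536) = 1.4966.
The clock on ship A records proper time, so craft B measures Δt = γΔτ = 1.4966 × 103 = 154 days.

154 days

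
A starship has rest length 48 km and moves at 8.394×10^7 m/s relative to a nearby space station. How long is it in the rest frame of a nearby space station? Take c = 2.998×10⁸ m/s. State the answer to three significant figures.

β = v/c = (8.394×10^7 m/s)/(2.998×10⁸ m/s) = 0.279987.
γ = 1/√(1 − β²) = 1/√(1 − 0.07839272) = 1/√0.9216073 = 1/0.960004 = 1.0417.
Length contraction: L = L₀/γ = 48/1.0417 = 46.1 km.

46.1 km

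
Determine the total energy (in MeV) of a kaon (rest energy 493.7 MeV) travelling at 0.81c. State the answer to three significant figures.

842 MeV

With β = 0.81, γ = 1/√(1 − 0.81²) = 1/√0.3439 = 1.7052.
Total energy: E = γmc² = 1.7052 × 493.7 MeV = 842 MeV.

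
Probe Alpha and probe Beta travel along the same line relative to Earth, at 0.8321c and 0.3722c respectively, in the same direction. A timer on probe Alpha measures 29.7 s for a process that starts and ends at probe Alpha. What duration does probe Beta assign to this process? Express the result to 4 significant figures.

39.83 s

Speed of probe Alpha in probe Beta's frame: u = (v_A − v_B)/(1 − v_A v_B/c²) = (0.8321 − 0.3722)/(1 − 0.8321×0.3722) = 0.4599/0.69029238 = 0.66624; |u| = 0.66624c.
At |u| = 0.66624c, γ = (1 − 0.443876)^(−1/2) = 1.341.
The clock on probe Alpha records proper time, so probe Beta measures Δt = γΔτ = 1.341 × 29.7 = 39.83 s.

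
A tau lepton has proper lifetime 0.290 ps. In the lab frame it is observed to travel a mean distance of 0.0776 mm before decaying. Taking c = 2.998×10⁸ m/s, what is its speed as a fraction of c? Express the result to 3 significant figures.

d = βγcτ ⇒ βγ = d/(cτ) = 7.760×10^-5 m / (8.6942×10^-5 m) = 0.89255.
β = (βγ)/√(1+(βγ)²) = 0.89255/√1.796646 = 0.666.

0.666c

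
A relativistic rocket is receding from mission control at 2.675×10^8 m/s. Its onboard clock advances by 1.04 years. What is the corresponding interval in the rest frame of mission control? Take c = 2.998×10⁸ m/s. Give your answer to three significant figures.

β = v/c = (2.675×10^8 m/s)/(2.998×10⁸ m/s) = 0.892262.
β² = 0.7961315, so γ = 1/√0.2038685 = 2.2148.
The onboard clock measures proper time, so the interval in the rest frame of mission control is dilated: Δt = γ·Δτ = 2.2148 × 1.04 years = 2.30 years.

2.30 years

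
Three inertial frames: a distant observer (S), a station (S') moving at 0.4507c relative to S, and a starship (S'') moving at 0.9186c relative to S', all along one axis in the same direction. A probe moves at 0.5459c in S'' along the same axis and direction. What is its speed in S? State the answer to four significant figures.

First combine the probe and starship (S''→S'): u₁ = (0.5459 + 0.9186)/(1 + 0.5459×0.9186) = 1.4645/1.50146374 = 0.97538.
Then combine with the station (S'→S): u = (0.97538 + 0.4507)/(1 + 0.97538×0.4507) = 1.42608/1.439603766 = 0.99061.

0.9906c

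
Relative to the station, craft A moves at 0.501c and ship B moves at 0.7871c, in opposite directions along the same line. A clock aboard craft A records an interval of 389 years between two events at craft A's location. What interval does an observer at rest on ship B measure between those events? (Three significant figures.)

Transform craft A's velocity into ship B's frame: (0.501 + 0.7871)/(1 + 0.501·0.7871) = 1.2881/1.3943371, so the relative speed is 0.92381c.
At |u| = 0.92381c, γ = (1 − 0.853425)^(−1/2) = 2.612.
Craft A's interval is proper; time dilation gives Δt_B = γΔτ = 2.612 × 389 years = 1020 years.

1020 years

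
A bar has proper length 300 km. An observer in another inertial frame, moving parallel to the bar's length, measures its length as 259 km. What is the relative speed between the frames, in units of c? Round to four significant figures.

Length contraction gives γ = L₀/L = 300/259 = 1.1583.
β = √(1 − 1/γ²) = √0.254654 = 0.5046.

0.5046c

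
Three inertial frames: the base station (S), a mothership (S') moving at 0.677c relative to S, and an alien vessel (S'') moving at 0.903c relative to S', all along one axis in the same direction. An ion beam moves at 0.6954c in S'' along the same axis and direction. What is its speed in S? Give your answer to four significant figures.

0.9965c

Apply u = (u'+v)/(1+u'v) twice. Ion beam in the mothership frame: (0.6954+0.903)/(1+0.6954·0.903) = 1.5984/1.6279462 = 0.98185c.
That velocity, transformed to the rest frame of the base station: (0.98185+0.677)/(1+0.98185·0.677) = 1.65885/1.66471245 = 0.99648c.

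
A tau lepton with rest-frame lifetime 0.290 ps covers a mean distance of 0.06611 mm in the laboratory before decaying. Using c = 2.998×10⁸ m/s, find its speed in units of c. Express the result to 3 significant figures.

0.605c

Let x = d/(cτ) = 6.611×10^-5 m / (2.998×10⁸ m/s × 2.900×10^-13 s) = 0.76039. Since d = βγcτ, x = βγ = β/√(1−β²).
Solving: β² = x²/(1+x²) = 0.578193/1.578193 = 0.366364, so β = 0.605.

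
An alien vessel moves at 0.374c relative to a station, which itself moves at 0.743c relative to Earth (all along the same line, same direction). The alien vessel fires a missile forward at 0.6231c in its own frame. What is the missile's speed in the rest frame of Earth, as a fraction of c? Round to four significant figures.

0.9693c

Compose velocities in two stages. Stage 1 (into S'): u₁ = (0.6231+0.374)/(1+0.6231×0.374) = 0.80865.
Stage 2 (into S): u = (0.80865+0.743)/(1+0.80865×0.743) = 0.96928, so the speed is 0.9693c.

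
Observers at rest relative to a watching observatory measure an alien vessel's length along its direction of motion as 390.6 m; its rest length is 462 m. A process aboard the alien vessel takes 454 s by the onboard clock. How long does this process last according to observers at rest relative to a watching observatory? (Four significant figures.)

537.0 s

Length contraction gives γ = L₀/L = 462/390.6 = 1.1828.
The same γ dilates the second interval: 1.1828 × 454 s = 537.0 s.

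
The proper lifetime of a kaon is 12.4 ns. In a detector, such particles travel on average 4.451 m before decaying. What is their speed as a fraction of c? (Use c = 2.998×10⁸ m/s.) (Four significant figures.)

d = βγcτ ⇒ βγ = d/(cτ) = 4.451 m / (3.71752 m) = 1.1973.
β = (βγ)/√(1+(βγ)²) = 1.1973/√2.43353 = 0.7675.

0.7675c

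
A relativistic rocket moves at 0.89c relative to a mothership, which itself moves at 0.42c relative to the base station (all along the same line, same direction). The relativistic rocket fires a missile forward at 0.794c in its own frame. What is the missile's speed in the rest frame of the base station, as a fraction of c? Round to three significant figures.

0.995c

Apply u = (u'+v)/(1+u'v) twice. Missile in the mothership frame: (0.794+0.89)/(1+0.794·0.89) = 1.684/1.70666 = 0.98672c.
That velocity, transformed to the rest frame of the base station: (0.98672+0.42)/(1+0.98672·0.42) = 1.40672/1.4144224 = 0.99455c.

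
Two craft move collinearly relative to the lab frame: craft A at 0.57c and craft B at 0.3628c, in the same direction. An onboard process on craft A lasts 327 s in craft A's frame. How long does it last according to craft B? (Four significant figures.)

Speed of craft A in craft B's frame: u = (v_A − v_B)/(1 − v_A v_B/c²) = (0.57 − 0.3628)/(1 − 0.57×0.3628) = 0.2072/0.793204 = 0.26122; |u| = 0.26122c.
γ for this relative speed: γ = 1/√(1 − 0.0682359) = 1.036.
Craft A's interval is proper; time dilation gives Δt_B = γΔτ = 1.036 × 327 s = 338.8 s.

338.8 s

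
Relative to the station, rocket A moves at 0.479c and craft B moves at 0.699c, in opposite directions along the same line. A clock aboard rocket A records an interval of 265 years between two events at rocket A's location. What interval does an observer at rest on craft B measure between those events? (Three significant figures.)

563 years

The velocity of rocket A relative to craft B is (0.479 + 0.699)c / (1 + 0.479×0.699) = 0.88252c; relative speed 0.88252c.
γ for this relative speed: γ = 1/√(1 − 0.778842) = 2.1264.
The clock on rocket A records proper time, so craft B measures Δt = γΔτ = 2.1264 × 265 = 563 years.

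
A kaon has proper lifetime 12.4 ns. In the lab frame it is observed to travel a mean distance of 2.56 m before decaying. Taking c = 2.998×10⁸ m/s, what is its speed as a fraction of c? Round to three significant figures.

d = βγcτ ⇒ βγ = d/(cτ) = 2.560 m / (3.71752 m) = 0.68863.
β = (βγ)/√(1+(βγ)²) = 0.68863/√1.474211 = 0.567.

0.567c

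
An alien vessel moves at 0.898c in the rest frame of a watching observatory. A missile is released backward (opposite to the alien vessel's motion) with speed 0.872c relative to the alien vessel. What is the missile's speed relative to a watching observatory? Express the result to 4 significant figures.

0.1198c

Relativistic velocity addition: u = (u' + v)/(1 + u'v/c²), with u' = −0.872c and v = 0.898c.
Numerator: −0.872 + 0.898 = 0.026. Denominator: 1 + (−0.872)(0.898) = 0.216944.
u = 0.026/0.216944 = 0.11985, so the speed is 0.1198c.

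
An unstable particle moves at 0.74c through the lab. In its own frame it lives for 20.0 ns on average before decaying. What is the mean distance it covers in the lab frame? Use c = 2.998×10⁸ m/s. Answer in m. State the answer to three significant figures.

γ = 1/√(1 − β²) = 1/√(1 − 0.5476) = 1/√0.4524 = 1/0.672607 = 1.4868.
Lab-frame lifetime: Δt = γτ = 1.4868 × 20.0 ns = 29.736 ns.
Distance: d = vΔt = 0.74 × 2.998×10⁸ m/s × 2.9736×10^-8 s = 6.60 m.

6.60 m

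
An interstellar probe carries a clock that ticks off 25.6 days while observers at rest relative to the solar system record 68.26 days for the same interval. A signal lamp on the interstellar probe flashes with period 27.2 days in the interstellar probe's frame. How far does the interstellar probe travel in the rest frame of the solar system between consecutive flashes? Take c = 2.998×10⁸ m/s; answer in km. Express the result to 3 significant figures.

1.74×10^12 km

γ = Δt/Δτ = 68.26/25.6 = 2.66641.
β = √(1 − 1/γ²) = 0.92701. Lab-frame period = γτ = 2.66641×27.2 days = 72.526 days. Distance = βc × γτ = 0.92701 × 2.998×10⁸ m/s × 6266246.4 s = 1.7415×10^15 m = 1.74×10^12 km.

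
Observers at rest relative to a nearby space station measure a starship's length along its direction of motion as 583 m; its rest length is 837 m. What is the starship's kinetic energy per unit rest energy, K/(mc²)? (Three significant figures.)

0.436

From L = L₀/γ: γ = 837/583 = 1.43568.
Since K = (γ−1)mc², K/(mc²) = 1.43568 − 1 = 0.436.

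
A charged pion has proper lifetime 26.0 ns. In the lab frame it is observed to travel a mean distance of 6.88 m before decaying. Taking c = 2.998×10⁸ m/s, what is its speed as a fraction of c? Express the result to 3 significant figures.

Let x = d/(cτ) = 6.880 m / (2.998×10⁸ m/s × 2.600×10^-8 s) = 0.88264. Since d = βγcτ, x = βγ = β/√(1−β²).
Solving: β² = x²/(1+x²) = 0.779053/1.779053 = 0.437903, so β = 0.662.

0.662c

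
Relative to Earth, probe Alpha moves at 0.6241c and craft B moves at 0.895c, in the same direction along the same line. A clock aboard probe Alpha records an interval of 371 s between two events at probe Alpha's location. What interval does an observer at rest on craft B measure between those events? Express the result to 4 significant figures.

Transform probe Alpha's velocity into craft B's frame: (0.6241 − 0.895)/(1 − 0.6241·0.895) = −0.2709/0.4414305, so the relative speed is 0.61369c.
At |u| = 0.61369c, γ = (1 − 0.376615)^(−1/2) = 1.2665.
Probe Alpha's interval is proper; time dilation gives Δt_B = γΔτ = 1.2665 × 371 s = 469.9 s.

469.9 s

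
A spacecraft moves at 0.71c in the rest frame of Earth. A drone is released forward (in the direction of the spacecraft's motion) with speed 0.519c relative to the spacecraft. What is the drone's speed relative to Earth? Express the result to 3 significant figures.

0.898c

Relativistic velocity addition: u = (u' + v)/(1 + u'v/c²), with u' = 0.519c and v = 0.71c.
Numerator: 0.519 + 0.71 = 1.229. Denominator: 1 + (0.519)(0.71) = 1.36849.
u = 1.229/1.36849 = 0.89807, so the speed is 0.898c.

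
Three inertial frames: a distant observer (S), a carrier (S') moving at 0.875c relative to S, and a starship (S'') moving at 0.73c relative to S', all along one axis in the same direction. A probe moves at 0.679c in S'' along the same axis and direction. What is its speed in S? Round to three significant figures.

Apply u = (u'+v)/(1+u'v) twice. Probe in the carrier frame: (0.679+0.73)/(1+0.679·0.73) = 1.409/1.49567 = 0.94205c.
That velocity, transformed to the rest frame of a distant observer: (0.94205+0.875)/(1+0.94205·0.875) = 1.81705/1.82429375 = 0.99603c.

0.996c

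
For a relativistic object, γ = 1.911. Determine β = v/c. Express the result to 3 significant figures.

β = √(1 − 1/γ²) = √(1 − 1/3.651921) = √0.726172 = 0.852.

0.852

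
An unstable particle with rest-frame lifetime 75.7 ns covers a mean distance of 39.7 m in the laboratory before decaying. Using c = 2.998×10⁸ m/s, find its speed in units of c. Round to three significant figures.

0.868c

d = βγcτ ⇒ βγ = d/(cτ) = 39.70 m / (22.69486 m) = 1.7493.
β = (βγ)/√(1+(βγ)²) = 1.7493/√4.06005 = 0.868.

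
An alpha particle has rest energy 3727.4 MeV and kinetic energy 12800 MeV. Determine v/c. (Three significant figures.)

K = (γ−1)mc², so γ = 1 + 12800/3727.4 = 4.434.
Then v/c = √(1 − γ⁻²) = √(1 − 0.0508638) = √0.9491362 = 0.974.

0.974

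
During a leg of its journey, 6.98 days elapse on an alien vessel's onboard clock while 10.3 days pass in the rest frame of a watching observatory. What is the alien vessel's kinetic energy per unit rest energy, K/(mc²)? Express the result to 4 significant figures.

γ = Δt/Δτ = 10.3/6.98 = 1.47564.
Since K = (γ−1)mc², K/(mc²) = 1.47564 − 1 = 0.4756.

0.4756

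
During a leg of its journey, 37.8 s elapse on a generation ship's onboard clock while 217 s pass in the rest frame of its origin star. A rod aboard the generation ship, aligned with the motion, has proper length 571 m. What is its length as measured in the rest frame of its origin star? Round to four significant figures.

99.46 m

From Δt = γΔτ: γ = 217/37.8 = 5.74074.
L = L₀/γ = 571/5.74074 = 99.46 m.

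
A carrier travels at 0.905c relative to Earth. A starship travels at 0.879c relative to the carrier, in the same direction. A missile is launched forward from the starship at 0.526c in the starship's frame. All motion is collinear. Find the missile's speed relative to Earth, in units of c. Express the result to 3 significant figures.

0.998c

Apply u = (u'+v)/(1+u'v) twice. Missile in the carrier frame: (0.526+0.879)/(1+0.526·0.879) = 1.405/1.462354 = 0.96078c.
That velocity, transformed to the rest frame of Earth: (0.96078+0.905)/(1+0.96078·0.905) = 1.86578/1.8695059 = 0.99801c.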